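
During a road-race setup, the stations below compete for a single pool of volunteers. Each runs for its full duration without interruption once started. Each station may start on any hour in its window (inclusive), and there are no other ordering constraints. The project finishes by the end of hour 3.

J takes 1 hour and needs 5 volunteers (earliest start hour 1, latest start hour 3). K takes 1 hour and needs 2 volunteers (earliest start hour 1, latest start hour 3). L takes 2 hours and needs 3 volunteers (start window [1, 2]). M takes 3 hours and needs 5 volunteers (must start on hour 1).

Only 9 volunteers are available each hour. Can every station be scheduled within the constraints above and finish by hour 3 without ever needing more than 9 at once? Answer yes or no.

no

Total volunteer-hours = 28; over 3 hours the average is 28/3 > 9, so some hour must exceed 9.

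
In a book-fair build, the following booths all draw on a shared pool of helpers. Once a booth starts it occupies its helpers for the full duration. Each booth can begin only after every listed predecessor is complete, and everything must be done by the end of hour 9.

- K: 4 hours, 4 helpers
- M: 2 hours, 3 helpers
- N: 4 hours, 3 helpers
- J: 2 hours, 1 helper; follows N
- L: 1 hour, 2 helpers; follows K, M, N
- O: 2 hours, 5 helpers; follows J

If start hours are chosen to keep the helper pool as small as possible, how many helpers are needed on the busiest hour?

7

Early-start (K@1, M@1, N@1, J@5, L@5, O@7) gives peak 10: h1:10  h2:10  h3:7  h4:7  h5:3  h6:1  h7:5  h8:5  h9:0.
Shift M→5, L→7.
Schedule K@1, M@5, N@1, J@5, L@7, O@7: h1:7  h2:7  h3:7  h4:7  h5:4  h6:4  h7:7  h8:5  h9:0 — peak 7.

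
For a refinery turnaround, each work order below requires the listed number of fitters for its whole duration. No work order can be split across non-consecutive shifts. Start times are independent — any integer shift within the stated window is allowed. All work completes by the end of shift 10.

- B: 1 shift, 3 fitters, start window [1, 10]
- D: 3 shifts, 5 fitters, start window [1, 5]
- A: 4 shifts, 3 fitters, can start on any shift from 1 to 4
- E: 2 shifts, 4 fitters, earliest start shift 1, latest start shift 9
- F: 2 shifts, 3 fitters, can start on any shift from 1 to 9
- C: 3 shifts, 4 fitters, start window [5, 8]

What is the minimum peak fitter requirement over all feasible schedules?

Early-start (B@1, D@1, A@1, E@1, F@1, C@5) gives peak 18: s1:18  s2:15  s3:8  s4:3  s5:4  s6:4  s7:4  s8:0  s9:0  s10:0.
Shift D→5, E→2, F→8, C→8.
Schedule B@1, D@5, A@1, E@2, F@8, C@8: s1:6  s2:7  s3:7  s4:3  s5:5  s6:5  s7:5  s8:7  s9:7  s10:4 — peak 7.

7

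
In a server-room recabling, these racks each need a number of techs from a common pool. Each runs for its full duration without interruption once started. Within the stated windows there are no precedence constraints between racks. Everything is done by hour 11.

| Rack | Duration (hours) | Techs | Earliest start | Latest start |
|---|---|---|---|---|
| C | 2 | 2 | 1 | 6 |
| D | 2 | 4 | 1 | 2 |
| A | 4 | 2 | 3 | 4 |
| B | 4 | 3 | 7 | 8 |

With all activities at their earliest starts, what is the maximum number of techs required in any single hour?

6

Early-start schedule: C@1, D@1, A@3, B@7.
Load per hour: hour 1: 6, hour 2: 6, hour 3: 2, hour 4: 2, hour 5: 2, hour 6: 2, hour 7: 3, hour 8: 3, hour 9: 3, hour 10: 3, hour 11: 0.
Peak is 6.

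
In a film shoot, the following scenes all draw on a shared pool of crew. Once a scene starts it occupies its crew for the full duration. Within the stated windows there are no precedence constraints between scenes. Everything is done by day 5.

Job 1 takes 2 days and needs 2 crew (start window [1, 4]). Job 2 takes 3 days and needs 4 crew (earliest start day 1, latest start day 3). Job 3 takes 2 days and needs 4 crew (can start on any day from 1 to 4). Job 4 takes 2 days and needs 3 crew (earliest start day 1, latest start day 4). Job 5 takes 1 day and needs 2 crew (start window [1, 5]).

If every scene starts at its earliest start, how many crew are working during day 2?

At early start, day 2 has: Job 1, Job 2, Job 3, Job 4.
Demand: 2 + 4 + 4 + 3 = 13.

13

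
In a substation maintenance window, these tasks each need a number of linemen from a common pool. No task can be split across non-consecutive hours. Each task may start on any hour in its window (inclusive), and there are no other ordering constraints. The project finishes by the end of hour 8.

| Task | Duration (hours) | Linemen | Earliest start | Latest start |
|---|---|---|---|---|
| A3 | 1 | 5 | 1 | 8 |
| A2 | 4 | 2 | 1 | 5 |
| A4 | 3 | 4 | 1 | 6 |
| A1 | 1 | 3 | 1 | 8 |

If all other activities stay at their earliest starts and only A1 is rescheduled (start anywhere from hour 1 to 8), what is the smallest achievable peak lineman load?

11

A1@1: h1:14  h2:6  h3:6  h4:2  h5:0  h6:0  h7:0  h8:0 → peak 14
A1@2: h1:11  h2:9  h3:6  h4:2  h5:0  h6:0  h7:0  h8:0 → peak 11
A1@3: h1:11  h2:6  h3:9  h4:2  h5:0  h6:0  h7:0  h8:0 → peak 11
A1@4: h1:11  h2:6  h3:6  h4:5  h5:0  h6:0  h7:0  h8:0 → peak 11
A1@5: h1:11  h2:6  h3:6  h4:2  h5:3  h6:0  h7:0  h8:0 → peak 11
A1@6: h1:11  h2:6  h3:6  h4:2  h5:0  h6:3  h7:0  h8:0 → peak 11
A1@7: h1:11  h2:6  h3:6  h4:2  h5:0  h6:0  h7:3  h8:0 → peak 11
A1@8: h1:11  h2:6  h3:6  h4:2  h5:0  h6:0  h7:0  h8:3 → peak 11
Best is A1@2, peak 11.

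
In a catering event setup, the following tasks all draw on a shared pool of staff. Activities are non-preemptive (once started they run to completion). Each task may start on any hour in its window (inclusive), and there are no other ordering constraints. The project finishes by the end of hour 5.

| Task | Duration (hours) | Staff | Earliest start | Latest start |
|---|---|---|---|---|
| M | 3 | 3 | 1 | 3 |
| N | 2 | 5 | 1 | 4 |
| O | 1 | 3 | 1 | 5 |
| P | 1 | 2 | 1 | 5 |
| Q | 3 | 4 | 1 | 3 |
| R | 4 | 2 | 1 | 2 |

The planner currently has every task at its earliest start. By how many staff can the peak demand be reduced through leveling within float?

10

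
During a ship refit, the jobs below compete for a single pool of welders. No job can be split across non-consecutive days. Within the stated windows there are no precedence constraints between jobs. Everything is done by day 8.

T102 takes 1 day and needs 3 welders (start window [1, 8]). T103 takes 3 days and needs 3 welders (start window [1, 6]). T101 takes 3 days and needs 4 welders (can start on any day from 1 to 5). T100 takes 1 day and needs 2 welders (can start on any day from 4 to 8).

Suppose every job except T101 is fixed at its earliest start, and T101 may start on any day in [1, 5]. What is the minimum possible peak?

T101@1: d1:10  d2:7  d3:7  d4:2  d5:0  d6:0  d7:0  d8:0 → peak 10
T101@2: d1:6  d2:7  d3:7  d4:6  d5:0  d6:0  d7:0  d8:0 → peak 7
T101@3: d1:6  d2:3  d3:7  d4:6  d5:4  d6:0  d7:0  d8:0 → peak 7
T101@4: d1:6  d2:3  d3:3  d4:6  d5:4  d6:4  d7:0  d8:0 → peak 6
T101@5: d1:6  d2:3  d3:3  d4:2  d5:4  d6:4  d7:4  d8:0 → peak 6
Best is T101@4, peak 6.

6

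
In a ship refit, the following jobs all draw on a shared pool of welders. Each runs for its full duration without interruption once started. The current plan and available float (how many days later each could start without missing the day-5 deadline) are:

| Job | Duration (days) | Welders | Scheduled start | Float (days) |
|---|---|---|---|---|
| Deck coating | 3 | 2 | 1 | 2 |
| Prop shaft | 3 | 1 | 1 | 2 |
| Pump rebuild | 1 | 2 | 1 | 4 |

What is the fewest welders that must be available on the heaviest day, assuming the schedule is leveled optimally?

Early-start (Deck coating@1, Prop shaft@1, Pump rebuild@1) gives peak 5: d1:5  d2:3  d3:3  d4:0  d5:0.
Shift Pump rebuild→4.
Schedule Deck coating@1, Prop shaft@1, Pump rebuild@4: d1:3  d2:3  d3:3  d4:2  d5:0 — peak 3.
Total welder-days = 11 over 5 days ⇒ peak ≥ ⌈11/5⌉ = 3, so 3 is optimal.

3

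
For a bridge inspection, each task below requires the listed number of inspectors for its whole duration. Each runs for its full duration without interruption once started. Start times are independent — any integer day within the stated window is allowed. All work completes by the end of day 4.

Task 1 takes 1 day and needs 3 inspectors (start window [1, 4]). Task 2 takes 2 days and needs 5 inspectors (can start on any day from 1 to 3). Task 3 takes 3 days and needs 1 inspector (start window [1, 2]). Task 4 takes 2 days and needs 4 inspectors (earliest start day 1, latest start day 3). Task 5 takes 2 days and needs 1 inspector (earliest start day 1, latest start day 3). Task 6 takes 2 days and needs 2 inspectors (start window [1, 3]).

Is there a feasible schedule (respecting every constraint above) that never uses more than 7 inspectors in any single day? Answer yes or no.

no

Total inspector-days = 30; over 4 days the average is 30/4 > 7, so some day must exceed 7.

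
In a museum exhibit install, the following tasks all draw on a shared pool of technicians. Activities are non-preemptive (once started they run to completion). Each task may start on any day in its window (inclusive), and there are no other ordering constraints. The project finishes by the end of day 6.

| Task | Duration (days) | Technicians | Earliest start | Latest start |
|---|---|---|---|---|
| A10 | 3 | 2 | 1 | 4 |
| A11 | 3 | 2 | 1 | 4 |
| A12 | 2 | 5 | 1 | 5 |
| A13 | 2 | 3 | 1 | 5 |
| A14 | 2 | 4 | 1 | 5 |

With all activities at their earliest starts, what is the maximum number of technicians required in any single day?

Early-start schedule: A10@1, A11@1, A12@1, A13@1, A14@1.
Load per day: day 1: 16, day 2: 16, day 3: 4, day 4: 0, day 5: 0, day 6: 0.
Peak is 16.

16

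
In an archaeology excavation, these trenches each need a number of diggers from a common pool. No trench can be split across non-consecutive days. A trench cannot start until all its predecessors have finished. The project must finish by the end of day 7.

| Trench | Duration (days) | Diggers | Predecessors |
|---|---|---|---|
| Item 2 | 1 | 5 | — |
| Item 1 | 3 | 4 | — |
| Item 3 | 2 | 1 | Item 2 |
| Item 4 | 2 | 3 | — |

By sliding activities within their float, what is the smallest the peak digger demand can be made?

Early-start (Item 2@1, Item 1@1, Item 3@2, Item 4@1) gives peak 12: d1:12  d2:8  d3:5  d4:0  d5:0  d6:0  d7:0.
Shift Item 1→2, Item 4→5.
Schedule Item 2@1, Item 1@2, Item 3@2, Item 4@5: d1:5  d2:5  d3:5  d4:4  d5:3  d6:3  d7:0 — peak 5.

5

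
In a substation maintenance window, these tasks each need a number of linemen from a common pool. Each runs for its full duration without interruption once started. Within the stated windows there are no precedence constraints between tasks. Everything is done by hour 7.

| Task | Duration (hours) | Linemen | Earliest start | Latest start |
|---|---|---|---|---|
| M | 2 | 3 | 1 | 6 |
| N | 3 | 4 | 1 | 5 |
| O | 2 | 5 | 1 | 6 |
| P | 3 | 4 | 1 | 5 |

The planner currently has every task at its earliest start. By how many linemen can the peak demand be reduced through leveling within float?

Early-start peak: h1:16  h2:16  h3:8  h4:0  h5:0  h6:0  h7:0 ⇒ 16.
Leveled (M@1, N@1, O@6, P@3): h1:7  h2:7  h3:8  h4:4  h5:4  h6:5  h7:5 ⇒ 8.
Reduction 16 − 8 = 8.

8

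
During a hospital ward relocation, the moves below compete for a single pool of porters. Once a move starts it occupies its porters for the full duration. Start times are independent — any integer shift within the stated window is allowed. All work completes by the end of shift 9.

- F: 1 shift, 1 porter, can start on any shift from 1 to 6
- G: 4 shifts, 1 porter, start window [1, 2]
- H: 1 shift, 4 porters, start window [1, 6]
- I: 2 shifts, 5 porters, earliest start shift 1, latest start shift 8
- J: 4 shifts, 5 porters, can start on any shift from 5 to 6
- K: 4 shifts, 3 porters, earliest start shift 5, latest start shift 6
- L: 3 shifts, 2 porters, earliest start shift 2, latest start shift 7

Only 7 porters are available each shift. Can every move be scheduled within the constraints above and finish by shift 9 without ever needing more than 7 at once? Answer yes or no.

no

The minimum achievable peak is 8; 7 < 8, so no feasible schedule stays within the cap.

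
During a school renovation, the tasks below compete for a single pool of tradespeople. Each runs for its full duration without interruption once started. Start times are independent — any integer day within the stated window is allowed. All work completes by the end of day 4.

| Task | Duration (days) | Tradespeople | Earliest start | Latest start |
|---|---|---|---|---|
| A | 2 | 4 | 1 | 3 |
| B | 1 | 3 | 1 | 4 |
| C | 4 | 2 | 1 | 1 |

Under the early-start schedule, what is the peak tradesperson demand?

9

Early-start schedule: A@1, B@1, C@1.
Load per day: day 1: 9, day 2: 6, day 3: 2, day 4: 2.
Peak is 9.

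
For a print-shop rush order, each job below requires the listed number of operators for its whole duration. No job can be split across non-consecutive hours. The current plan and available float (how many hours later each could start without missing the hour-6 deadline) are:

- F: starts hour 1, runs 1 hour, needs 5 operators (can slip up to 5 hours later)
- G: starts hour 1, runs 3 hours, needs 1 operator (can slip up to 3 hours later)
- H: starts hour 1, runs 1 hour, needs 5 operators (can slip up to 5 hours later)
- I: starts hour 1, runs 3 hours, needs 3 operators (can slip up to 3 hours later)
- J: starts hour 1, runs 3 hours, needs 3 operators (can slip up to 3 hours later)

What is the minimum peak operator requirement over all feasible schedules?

6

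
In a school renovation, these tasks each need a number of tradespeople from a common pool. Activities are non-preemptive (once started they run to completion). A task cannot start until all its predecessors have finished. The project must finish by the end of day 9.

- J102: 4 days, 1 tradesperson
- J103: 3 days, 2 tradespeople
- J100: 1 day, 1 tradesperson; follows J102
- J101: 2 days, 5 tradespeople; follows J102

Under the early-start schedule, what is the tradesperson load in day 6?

At early start, day 6 has: J101.
Demand: 5 = 5.

5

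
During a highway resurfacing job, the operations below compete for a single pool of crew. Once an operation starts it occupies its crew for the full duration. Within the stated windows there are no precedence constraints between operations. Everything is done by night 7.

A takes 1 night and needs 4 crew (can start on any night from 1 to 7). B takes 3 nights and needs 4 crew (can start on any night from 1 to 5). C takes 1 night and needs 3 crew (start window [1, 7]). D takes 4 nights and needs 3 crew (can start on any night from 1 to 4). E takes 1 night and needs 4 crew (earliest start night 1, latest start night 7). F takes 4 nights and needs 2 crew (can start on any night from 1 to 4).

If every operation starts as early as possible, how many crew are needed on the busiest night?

20

Early-start schedule: A@1, B@1, C@1, D@1, E@1, F@1.
Load per night: night 1: 20, night 2: 9, night 3: 9, night 4: 5, night 5: 0, night 6: 0, night 7: 0.
Peak is 20.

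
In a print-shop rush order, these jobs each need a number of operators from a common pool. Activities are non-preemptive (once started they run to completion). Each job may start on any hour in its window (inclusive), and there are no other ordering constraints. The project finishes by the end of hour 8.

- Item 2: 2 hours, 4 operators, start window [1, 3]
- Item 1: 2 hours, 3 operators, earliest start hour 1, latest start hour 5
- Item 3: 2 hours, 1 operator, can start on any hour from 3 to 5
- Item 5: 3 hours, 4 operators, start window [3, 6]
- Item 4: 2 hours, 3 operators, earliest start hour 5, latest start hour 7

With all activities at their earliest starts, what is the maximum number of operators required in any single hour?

7

Early-start schedule: Item 2@1, Item 1@1, Item 3@3, Item 5@3, Item 4@5.
Load per hour: hour 1: 7, hour 2: 7, hour 3: 5, hour 4: 5, hour 5: 7, hour 6: 3, hour 7: 0, hour 8: 0.
Peak is 7.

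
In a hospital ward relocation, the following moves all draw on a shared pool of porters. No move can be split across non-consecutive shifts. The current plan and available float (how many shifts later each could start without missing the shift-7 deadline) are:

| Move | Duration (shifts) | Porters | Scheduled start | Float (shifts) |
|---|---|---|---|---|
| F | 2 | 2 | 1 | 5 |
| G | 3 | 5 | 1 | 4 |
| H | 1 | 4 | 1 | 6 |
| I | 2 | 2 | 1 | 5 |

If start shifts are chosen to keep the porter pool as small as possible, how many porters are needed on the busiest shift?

Early-start (F@1, G@1, H@1, I@1) gives peak 13: s1:13  s2:9  s3:5  s4:0  s5:0  s6:0  s7:0.
Shift G→3, H→6.
Schedule F@1, G@3, H@6, I@1: s1:4  s2:4  s3:5  s4:5  s5:5  s6:4  s7:0 — peak 5.

5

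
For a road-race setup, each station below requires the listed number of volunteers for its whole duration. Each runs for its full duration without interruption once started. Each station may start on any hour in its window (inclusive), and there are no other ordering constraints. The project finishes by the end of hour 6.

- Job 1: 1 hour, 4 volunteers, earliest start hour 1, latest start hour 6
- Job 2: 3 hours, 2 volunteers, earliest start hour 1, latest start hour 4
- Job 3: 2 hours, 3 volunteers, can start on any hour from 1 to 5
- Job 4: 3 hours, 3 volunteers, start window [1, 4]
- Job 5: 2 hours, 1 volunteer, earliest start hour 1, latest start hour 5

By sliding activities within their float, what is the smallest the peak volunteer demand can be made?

5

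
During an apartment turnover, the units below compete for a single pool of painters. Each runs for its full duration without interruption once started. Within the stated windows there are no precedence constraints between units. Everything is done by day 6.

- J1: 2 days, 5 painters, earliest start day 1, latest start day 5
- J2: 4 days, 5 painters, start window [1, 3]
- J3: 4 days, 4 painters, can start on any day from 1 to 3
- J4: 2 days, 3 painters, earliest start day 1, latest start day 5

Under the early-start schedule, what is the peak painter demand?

17

Early-start schedule: J1@1, J2@1, J3@1, J4@1.
Load per day: day 1: 17, day 2: 17, day 3: 9, day 4: 9, day 5: 0, day 6: 0.
Peak is 17.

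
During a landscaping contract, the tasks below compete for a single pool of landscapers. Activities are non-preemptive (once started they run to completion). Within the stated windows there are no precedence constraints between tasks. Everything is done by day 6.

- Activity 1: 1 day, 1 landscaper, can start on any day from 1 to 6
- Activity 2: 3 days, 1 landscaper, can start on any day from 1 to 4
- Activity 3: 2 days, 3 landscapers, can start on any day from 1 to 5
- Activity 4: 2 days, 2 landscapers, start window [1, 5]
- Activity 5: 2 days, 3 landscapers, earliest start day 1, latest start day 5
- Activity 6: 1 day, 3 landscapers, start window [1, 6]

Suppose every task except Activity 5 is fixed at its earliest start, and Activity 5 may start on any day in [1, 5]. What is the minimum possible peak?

Activity 5@1: d1:13  d2:9  d3:1  d4:0  d5:0  d6:0 → peak 13
Activity 5@2: d1:10  d2:9  d3:4  d4:0  d5:0  d6:0 → peak 10
Activity 5@3: d1:10  d2:6  d3:4  d4:3  d5:0  d6:0 → peak 10
Activity 5@4: d1:10  d2:6  d3:1  d4:3  d5:3  d6:0 → peak 10
Activity 5@5: d1:10  d2:6  d3:1  d4:0  d5:3  d6:3 → peak 10
Best is Activity 5@2, peak 10.

10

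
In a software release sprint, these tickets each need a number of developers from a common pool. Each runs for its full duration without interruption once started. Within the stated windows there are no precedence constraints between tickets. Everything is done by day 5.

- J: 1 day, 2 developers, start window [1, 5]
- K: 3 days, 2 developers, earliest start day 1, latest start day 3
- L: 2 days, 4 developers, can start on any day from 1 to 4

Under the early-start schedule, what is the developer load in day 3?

2

At early start, day 3 has: K.
Demand: 2 = 2.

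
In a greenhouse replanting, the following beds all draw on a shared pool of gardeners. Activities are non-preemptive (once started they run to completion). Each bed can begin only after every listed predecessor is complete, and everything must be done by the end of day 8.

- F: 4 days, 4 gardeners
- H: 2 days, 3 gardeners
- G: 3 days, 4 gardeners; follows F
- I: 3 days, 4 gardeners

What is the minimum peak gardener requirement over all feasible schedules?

8

Early-start (F@1, H@1, G@5, I@1) gives peak 11: d1:11  d2:11  d3:8  d4:4  d5:4  d6:4  d7:4  d8:0.
Shift I→3.
Schedule F@1, H@1, G@5, I@3: d1:7  d2:7  d3:8  d4:8  d5:8  d6:4  d7:4  d8:0 — peak 8.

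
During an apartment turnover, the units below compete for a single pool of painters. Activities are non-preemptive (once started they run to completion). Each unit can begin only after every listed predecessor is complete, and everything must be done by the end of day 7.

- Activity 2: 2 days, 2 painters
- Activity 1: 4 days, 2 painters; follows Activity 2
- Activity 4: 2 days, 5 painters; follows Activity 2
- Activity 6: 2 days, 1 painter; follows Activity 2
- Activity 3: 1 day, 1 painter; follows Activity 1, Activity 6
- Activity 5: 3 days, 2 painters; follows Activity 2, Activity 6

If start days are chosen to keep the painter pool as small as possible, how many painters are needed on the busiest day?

8

Schedule Activity 2@1, Activity 1@3, Activity 4@3, Activity 6@3, Activity 3@7, Activity 5@5: d1:2  d2:2  d3:8  d4:8  d5:4  d6:4  d7:3 — peak 8.
No arrangement of the 4 feasible schedules does better.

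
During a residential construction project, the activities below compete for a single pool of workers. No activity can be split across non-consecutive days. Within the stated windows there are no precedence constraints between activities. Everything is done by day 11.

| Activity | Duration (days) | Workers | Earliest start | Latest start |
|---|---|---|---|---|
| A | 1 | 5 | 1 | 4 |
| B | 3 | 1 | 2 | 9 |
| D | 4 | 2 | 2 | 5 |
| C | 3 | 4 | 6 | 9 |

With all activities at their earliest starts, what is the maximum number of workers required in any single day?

Early-start schedule: A@1, B@2, D@2, C@6.
Load per day: day 1: 5, day 2: 3, day 3: 3, day 4: 3, day 5: 2, day 6: 4, day 7: 4, day 8: 4, day 9: 0, day 10: 0, day 11: 0.
Peak is 5.

5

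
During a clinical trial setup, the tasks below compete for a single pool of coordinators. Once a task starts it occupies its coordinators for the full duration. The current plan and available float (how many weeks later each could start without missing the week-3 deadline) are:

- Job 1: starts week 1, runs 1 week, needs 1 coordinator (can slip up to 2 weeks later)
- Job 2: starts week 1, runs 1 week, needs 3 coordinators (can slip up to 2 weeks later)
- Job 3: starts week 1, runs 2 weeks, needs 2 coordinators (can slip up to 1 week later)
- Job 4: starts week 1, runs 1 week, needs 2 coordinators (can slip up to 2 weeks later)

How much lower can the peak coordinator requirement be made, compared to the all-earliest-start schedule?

Early-start peak: w1:8  w2:2  w3:0 ⇒ 8.
Leveled (Job 1@1, Job 2@1, Job 3@2, Job 4@2): w1:4  w2:4  w3:2 ⇒ 4.
Reduction 8 − 4 = 4.

4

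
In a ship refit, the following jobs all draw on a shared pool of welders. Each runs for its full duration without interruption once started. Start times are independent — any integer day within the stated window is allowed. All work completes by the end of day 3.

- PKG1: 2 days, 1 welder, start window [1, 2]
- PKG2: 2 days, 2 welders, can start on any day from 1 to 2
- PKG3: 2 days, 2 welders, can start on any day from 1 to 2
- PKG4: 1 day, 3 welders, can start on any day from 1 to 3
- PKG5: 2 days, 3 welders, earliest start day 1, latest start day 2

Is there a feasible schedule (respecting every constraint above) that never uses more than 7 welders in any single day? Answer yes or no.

The minimum achievable peak is 8; 7 < 8, so no feasible schedule stays within the cap.

no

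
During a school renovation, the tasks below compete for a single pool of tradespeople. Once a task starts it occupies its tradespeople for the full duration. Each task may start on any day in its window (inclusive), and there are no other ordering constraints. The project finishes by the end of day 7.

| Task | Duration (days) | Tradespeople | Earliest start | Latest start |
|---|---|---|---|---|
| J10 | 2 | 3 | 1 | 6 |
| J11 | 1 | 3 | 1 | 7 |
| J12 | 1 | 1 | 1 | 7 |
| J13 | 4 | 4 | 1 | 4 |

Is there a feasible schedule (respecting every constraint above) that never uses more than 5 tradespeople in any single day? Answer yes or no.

yes

Schedule J10@1, J11@3, J12@1, J13@4: d1:4  d2:3  d3:3  d4:4  d5:4  d6:4  d7:4 — peak 4 ≤ 5.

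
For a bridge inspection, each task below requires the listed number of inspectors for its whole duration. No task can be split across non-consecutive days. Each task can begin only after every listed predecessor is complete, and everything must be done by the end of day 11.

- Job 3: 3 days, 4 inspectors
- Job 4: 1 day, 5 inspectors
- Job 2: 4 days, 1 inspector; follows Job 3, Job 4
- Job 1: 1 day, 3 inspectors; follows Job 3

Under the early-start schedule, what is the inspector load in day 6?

1

At early start, day 6 has: Job 2.
Demand: 1 = 1.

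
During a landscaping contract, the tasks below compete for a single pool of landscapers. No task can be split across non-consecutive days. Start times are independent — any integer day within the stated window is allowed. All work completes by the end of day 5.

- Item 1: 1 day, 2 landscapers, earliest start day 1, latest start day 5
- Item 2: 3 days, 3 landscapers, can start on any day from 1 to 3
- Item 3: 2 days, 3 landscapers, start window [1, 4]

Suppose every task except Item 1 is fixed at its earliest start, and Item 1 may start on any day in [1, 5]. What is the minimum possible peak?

6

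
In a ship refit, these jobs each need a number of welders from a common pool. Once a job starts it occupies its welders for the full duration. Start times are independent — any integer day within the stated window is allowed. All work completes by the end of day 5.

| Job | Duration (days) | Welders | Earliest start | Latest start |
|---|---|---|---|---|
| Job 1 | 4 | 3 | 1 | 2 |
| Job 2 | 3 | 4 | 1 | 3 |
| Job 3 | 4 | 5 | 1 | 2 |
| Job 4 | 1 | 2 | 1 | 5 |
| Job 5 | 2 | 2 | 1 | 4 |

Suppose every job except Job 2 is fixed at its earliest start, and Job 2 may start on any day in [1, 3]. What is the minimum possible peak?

Job 2@1: d1:16  d2:14  d3:12  d4:8  d5:0 → peak 16
Job 2@2: d1:12  d2:14  d3:12  d4:12  d5:0 → peak 14
Job 2@3: d1:12  d2:10  d3:12  d4:12  d5:4 → peak 12
Best is Job 2@3, peak 12.

12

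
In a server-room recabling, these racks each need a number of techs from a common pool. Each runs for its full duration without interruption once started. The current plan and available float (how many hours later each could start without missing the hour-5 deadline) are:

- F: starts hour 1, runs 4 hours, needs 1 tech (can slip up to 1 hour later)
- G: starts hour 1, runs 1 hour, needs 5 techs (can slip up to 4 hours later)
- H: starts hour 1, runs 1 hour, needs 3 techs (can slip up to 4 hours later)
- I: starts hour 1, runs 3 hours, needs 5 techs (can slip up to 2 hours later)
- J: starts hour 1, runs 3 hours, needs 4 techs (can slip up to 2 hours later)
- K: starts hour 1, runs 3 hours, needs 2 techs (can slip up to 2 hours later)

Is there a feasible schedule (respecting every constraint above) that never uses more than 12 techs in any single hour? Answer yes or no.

Schedule F@1, G@1, H@1, I@2, J@2, K@1: h1:11  h2:12  h3:12  h4:10  h5:0 — peak 12 ≤ 12.

yes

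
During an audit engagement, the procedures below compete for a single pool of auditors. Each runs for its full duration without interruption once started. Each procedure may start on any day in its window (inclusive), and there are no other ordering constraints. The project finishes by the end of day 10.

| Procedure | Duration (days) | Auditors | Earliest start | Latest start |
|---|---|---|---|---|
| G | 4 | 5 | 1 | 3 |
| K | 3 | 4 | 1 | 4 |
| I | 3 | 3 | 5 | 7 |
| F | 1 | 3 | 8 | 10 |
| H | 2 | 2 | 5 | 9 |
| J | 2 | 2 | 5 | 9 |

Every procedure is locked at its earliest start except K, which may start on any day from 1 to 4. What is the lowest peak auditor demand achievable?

9

K@1: d1:9  d2:9  d3:9  d4:5  d5:7  d6:7  d7:3  d8:3  d9:0  d10:0 → peak 9
K@2: d1:5  d2:9  d3:9  d4:9  d5:7  d6:7  d7:3  d8:3  d9:0  d10:0 → peak 9
K@3: d1:5  d2:5  d3:9  d4:9  d5:11  d6:7  d7:3  d8:3  d9:0  d10:0 → peak 11
K@4: d1:5  d2:5  d3:5  d4:9  d5:11  d6:11  d7:3  d8:3  d9:0  d10:0 → peak 11
Best is K@1, peak 9.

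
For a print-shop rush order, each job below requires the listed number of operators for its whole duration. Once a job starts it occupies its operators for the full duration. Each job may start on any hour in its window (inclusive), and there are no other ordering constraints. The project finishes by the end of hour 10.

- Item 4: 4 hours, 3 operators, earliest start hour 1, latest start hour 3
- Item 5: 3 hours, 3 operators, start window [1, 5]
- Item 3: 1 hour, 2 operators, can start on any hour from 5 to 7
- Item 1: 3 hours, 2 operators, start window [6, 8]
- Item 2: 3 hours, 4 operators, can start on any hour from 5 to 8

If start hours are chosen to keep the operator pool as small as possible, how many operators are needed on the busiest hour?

Schedule Item 4@1, Item 5@1, Item 3@5, Item 1@6, Item 2@5: h1:6  h2:6  h3:6  h4:3  h5:6  h6:6  h7:6  h8:2  h9:0  h10:0 — peak 6.

6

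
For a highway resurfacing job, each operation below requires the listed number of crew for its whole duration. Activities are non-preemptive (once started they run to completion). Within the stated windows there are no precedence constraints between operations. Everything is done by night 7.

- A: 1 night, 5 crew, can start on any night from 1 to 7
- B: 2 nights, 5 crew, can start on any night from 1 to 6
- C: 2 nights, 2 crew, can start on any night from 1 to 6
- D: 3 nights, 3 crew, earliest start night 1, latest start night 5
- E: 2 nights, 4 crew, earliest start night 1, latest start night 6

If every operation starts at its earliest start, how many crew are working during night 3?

3

At early start, night 3 has: D.
Demand: 3 = 3.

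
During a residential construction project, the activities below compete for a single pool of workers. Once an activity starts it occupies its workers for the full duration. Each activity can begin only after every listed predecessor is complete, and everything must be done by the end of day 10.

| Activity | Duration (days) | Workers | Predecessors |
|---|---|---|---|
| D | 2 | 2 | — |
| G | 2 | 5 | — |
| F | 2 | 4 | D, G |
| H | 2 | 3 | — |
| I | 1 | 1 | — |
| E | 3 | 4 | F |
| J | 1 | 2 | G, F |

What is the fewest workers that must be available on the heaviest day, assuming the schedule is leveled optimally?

Early-start (D@1, G@1, F@3, H@1, I@1, E@5, J@5) gives peak 11: d1:11  d2:10  d3:4  d4:4  d5:6  d6:4  d7:4  d8:0  d9:0  d10:0.
Shift G→3, F→5, I→5, E→7, J→10.
Schedule D@1, G@3, F@5, H@1, I@5, E@7, J@10: d1:5  d2:5  d3:5  d4:5  d5:5  d6:4  d7:4  d8:4  d9:4  d10:2 — peak 5.
Total worker-days = 43 over 10 days ⇒ peak ≥ ⌈43/10⌉ = 5, so 5 is optimal.

5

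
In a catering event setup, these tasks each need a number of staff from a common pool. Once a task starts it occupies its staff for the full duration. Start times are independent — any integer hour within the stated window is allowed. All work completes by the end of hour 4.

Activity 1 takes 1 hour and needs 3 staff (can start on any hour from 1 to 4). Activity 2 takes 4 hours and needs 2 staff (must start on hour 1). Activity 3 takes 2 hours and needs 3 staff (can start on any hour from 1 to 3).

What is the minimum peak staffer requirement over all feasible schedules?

5

Early-start (Activity 1@1, Activity 2@1, Activity 3@1) gives peak 8: h1:8  h2:5  h3:2  h4:2.
Shift Activity 3→2.
Schedule Activity 1@1, Activity 2@1, Activity 3@2: h1:5  h2:5  h3:5  h4:2 — peak 5.
Total staffer-hours = 17 over 4 hours ⇒ peak ≥ ⌈17/4⌉ = 5, so 5 is optimal.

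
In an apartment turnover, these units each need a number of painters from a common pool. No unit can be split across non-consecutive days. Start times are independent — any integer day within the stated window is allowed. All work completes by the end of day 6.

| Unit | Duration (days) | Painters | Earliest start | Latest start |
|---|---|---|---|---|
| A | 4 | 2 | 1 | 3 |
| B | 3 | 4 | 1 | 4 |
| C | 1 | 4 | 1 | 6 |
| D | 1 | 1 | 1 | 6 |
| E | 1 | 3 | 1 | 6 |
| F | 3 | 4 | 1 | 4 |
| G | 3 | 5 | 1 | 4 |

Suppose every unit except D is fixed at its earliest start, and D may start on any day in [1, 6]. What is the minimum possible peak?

22

D@1: d1:23  d2:15  d3:15  d4:2  d5:0  d6:0 → peak 23
D@2: d1:22  d2:16  d3:15  d4:2  d5:0  d6:0 → peak 22
D@3: d1:22  d2:15  d3:16  d4:2  d5:0  d6:0 → peak 22
D@4: d1:22  d2:15  d3:15  d4:3  d5:0  d6:0 → peak 22
D@5: d1:22  d2:15  d3:15  d4:2  d5:1  d6:0 → peak 22
D@6: d1:22  d2:15  d3:15  d4:2  d5:0  d6:1 → peak 22
Best is D@2, peak 22.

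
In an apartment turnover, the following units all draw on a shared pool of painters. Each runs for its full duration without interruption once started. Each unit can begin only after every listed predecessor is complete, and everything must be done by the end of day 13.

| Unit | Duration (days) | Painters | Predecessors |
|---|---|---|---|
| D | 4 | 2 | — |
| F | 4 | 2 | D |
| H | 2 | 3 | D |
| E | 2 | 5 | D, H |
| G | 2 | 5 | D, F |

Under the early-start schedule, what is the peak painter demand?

7

Early-start schedule: D@1, F@5, H@5, E@7, G@9.
Load per day: day 1: 2, day 2: 2, day 3: 2, day 4: 2, day 5: 5, day 6: 5, day 7: 7, day 8: 7, day 9: 5, day 10: 5, day 11: 0, day 12: 0, day 13: 0.
Peak is 7.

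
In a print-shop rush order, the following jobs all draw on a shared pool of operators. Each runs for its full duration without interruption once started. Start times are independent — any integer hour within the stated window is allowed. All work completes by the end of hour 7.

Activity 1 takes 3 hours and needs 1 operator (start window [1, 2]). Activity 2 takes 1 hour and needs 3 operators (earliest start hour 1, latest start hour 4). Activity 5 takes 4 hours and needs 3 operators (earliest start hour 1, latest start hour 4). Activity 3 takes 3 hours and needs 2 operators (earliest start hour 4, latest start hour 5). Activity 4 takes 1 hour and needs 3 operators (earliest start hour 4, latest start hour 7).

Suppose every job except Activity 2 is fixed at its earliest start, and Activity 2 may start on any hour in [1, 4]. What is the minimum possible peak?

Activity 2@1: h1:7  h2:4  h3:4  h4:8  h5:2  h6:2  h7:0 → peak 8
Activity 2@2: h1:4  h2:7  h3:4  h4:8  h5:2  h6:2  h7:0 → peak 8
Activity 2@3: h1:4  h2:4  h3:7  h4:8  h5:2  h6:2  h7:0 → peak 8
Activity 2@4: h1:4  h2:4  h3:4  h4:11  h5:2  h6:2  h7:0 → peak 11
Best is Activity 2@1, peak 8.

8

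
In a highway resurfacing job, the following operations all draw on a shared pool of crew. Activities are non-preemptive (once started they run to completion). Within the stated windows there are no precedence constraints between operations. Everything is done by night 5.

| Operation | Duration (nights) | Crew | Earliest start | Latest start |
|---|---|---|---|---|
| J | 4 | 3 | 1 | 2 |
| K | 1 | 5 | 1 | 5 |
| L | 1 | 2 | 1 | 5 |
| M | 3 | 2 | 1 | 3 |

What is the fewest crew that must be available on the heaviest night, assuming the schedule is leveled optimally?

5

Early-start (J@1, K@1, L@1, M@1) gives peak 12: n1:12  n2:5  n3:5  n4:3  n5:0.
Shift K→5, M→2.
Schedule J@1, K@5, L@1, M@2: n1:5  n2:5  n3:5  n4:5  n5:5 — peak 5.
Total crew member-nights = 25 over 5 nights ⇒ peak ≥ ⌈25/5⌉ = 5, so 5 is optimal.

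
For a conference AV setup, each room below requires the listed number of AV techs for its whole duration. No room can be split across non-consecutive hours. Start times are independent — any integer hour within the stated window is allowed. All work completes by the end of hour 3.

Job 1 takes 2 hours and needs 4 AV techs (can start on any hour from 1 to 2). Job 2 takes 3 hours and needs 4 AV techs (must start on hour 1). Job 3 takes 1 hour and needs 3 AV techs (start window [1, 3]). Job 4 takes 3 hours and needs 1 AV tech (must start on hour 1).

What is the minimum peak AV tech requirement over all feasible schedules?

9

Early-start (Job 1@1, Job 2@1, Job 3@1, Job 4@1) gives peak 12: h1:12  h2:9  h3:5.
Shift Job 3→3.
Schedule Job 1@1, Job 2@1, Job 3@3, Job 4@1: h1:9  h2:9  h3:8 — peak 9.
Total AV tech-hours = 26 over 3 hours ⇒ peak ≥ ⌈26/3⌉ = 9, so 9 is optimal.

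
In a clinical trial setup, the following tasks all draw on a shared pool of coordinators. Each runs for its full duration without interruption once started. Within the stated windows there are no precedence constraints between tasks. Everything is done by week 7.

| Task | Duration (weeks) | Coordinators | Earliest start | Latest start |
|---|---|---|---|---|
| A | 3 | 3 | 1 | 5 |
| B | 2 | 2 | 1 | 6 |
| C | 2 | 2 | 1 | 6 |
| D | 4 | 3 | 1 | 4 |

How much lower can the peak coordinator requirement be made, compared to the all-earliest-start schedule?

Early-start peak: w1:10  w2:10  w3:6  w4:3  w5:0  w6:0  w7:0 ⇒ 10.
Leveled (A@1, B@1, C@3, D@4): w1:5  w2:5  w3:5  w4:5  w5:3  w6:3  w7:3 ⇒ 5.
Reduction 10 − 5 = 5.

5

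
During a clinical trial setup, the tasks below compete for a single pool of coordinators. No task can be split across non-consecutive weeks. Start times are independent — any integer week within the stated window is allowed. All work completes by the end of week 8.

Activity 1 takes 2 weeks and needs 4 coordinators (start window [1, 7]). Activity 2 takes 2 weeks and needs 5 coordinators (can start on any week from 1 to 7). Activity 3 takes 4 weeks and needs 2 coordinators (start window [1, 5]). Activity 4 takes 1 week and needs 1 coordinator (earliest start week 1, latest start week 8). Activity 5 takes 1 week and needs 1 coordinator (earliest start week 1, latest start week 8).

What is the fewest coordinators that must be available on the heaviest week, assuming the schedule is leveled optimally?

Early-start (Activity 1@1, Activity 2@1, Activity 3@1, Activity 4@1, Activity 5@1) gives peak 13: w1:13  w2:11  w3:2  w4:2  w5:0  w6:0  w7:0  w8:0.
Shift Activity 2→3, Activity 3→5, Activity 5→2.
Schedule Activity 1@1, Activity 2@3, Activity 3@5, Activity 4@1, Activity 5@2: w1:5  w2:5  w3:5  w4:5  w5:2  w6:2  w7:2  w8:2 — peak 5.

5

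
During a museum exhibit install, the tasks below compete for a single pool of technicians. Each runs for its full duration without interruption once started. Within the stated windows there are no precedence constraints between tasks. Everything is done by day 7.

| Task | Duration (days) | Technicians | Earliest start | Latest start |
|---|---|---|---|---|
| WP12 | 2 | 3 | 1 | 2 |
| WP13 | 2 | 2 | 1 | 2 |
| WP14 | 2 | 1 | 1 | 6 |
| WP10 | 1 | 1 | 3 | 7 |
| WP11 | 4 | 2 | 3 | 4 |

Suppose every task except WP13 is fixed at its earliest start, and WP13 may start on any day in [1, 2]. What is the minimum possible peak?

6

WP13@1: d1:6  d2:6  d3:3  d4:2  d5:2  d6:2  d7:0 → peak 6
WP13@2: d1:4  d2:6  d3:5  d4:2  d5:2  d6:2  d7:0 → peak 6
Best is WP13@1, peak 6.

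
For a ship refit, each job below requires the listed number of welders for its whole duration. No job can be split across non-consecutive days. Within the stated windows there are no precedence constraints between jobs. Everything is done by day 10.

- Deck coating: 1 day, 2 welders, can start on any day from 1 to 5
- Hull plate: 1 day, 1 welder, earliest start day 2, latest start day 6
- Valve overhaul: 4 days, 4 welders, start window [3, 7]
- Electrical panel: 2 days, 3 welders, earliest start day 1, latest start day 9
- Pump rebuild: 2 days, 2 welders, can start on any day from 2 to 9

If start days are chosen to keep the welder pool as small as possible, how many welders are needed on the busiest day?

4

Early-start (Deck coating@1, Hull plate@2, Valve overhaul@3, Electrical panel@1, Pump rebuild@2) gives peak 6: d1:5  d2:6  d3:6  d4:4  d5:4  d6:4  d7:0  d8:0  d9:0  d10:0.
Shift Electrical panel→7, Pump rebuild→9.
Schedule Deck coating@1, Hull plate@2, Valve overhaul@3, Electrical panel@7, Pump rebuild@9: d1:2  d2:1  d3:4  d4:4  d5:4  d6:4  d7:3  d8:3  d9:2  d10:2 — peak 4.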